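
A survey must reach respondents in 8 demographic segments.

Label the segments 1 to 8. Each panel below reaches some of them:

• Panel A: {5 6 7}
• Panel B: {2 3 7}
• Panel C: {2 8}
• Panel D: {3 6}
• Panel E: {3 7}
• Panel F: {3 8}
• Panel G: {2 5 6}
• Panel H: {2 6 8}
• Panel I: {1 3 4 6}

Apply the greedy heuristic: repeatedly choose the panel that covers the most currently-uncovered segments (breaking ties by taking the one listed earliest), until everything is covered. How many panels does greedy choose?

Greedy: pick I (covers 4 new) → pick A (covers 2 new) → pick C (covers 2 new). Total picks: 3.

3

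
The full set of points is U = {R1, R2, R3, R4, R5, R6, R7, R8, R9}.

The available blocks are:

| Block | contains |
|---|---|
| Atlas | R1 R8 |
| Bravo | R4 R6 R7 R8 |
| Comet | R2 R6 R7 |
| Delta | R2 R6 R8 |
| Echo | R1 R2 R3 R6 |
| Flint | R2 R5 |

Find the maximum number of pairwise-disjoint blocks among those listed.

Atlas, Flint are pairwise disjoint (Atlas={R1,R8}; Flint={R2,R5}).
Every remaining block overlaps one of these, and no 3 of the listed blocks are pairwise disjoint, so 2 is the maximum.

2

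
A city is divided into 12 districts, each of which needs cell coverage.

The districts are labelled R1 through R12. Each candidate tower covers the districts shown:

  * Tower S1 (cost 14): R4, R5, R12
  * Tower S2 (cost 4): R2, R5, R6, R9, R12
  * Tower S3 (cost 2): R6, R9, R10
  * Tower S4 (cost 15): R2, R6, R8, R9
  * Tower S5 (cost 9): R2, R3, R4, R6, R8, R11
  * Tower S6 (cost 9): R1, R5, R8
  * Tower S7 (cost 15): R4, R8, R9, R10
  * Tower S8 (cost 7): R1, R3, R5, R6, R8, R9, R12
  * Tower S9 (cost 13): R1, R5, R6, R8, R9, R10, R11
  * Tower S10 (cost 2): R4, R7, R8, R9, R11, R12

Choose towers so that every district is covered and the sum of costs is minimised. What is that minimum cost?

S2, S3, S8, S10 together cover every district (S2 ∪ S3 ∪ S8 ∪ S10 = {R1, R2, R3, R4, R5, R6, R7, R8, R9, R10, R11, R12}); total cost 4 + 2 + 7 + 2 = 15.
No covering selection has total cost below 15.

15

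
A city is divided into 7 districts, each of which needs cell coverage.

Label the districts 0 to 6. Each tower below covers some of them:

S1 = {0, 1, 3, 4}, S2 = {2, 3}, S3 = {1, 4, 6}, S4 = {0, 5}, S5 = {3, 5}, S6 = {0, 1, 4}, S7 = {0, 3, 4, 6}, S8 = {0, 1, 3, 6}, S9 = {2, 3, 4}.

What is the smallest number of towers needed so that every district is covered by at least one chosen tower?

S5 and S8 and S9 together: S5 ∪ S8 ∪ S9 = {0, 1, 2, 3, 4, 5, 6} — every district is covered.
No 2 of the 9 towers cover everything (all 36 combinations miss at least one district), so 3 is optimal.

3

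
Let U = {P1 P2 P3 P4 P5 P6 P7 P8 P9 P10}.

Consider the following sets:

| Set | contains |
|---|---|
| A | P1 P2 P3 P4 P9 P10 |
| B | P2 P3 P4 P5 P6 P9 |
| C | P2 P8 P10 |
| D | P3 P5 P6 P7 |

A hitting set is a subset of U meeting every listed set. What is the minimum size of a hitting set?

2

H = {P2, P3} meets every set (each contains at least one member of H), and |H| = 2.
The sets C, D are pairwise disjoint, so any hitting set needs a separate element for each — at least 2. Hence 2 is optimal.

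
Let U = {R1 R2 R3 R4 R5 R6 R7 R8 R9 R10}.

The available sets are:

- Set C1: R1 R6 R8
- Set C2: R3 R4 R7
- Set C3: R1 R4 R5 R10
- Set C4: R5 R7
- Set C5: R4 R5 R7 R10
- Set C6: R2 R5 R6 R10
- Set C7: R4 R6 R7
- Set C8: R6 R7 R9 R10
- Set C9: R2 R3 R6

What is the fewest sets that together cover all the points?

4

C1 and C3 and C8 and C9 together: C1 ∪ C3 ∪ C8 ∪ C9 = {R1, R2, R3, R4, R5, R6, R7, R8, R9, R10} — every point is covered.
No 3 of the 9 sets cover everything (all 84 combinations miss at least one point), so 4 is optimal.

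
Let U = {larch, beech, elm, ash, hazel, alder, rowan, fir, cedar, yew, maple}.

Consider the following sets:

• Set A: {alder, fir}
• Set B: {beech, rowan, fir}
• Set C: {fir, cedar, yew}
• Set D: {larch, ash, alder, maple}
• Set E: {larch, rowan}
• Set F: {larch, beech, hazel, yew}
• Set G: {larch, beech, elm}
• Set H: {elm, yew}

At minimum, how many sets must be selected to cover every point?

Take {B, C, D, F, G}. Their union is {larch, beech, elm, ash, hazel, alder, rowan, fir, cedar, yew, maple}, which is all 11 points.
No 4 of the 8 sets cover everything (all 70 combinations miss at least one point), so 5 is optimal.

5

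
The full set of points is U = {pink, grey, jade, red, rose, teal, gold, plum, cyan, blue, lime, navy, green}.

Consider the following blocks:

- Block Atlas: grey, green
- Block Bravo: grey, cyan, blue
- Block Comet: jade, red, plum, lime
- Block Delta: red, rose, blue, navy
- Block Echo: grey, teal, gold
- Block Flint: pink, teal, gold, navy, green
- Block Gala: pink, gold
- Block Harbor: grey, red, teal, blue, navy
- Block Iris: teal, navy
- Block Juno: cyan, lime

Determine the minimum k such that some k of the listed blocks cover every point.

Bravo, Comet, Delta, and Flint cover everything between them: the union {pink, grey, jade, red, rose, teal, gold, plum, cyan, blue, lime, navy, green} is all of U.
Only Delta contains rose, so Delta is forced; the remaining 9 points need at least 3 more blocks (each remaining block adds at most 4) — so at least 4 blocks are needed, and 4 is optimal.

4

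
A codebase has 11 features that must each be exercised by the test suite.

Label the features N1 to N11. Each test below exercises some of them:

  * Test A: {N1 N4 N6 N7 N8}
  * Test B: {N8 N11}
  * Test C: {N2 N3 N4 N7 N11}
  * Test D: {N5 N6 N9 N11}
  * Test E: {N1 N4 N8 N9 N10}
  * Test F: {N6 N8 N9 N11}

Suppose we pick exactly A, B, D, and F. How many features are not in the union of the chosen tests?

3

Union of A, B, D, F = {N1, N4, N5, N6, N7, N8, N9, N11}.
Not covered: N2, N3, N10 — 3 features.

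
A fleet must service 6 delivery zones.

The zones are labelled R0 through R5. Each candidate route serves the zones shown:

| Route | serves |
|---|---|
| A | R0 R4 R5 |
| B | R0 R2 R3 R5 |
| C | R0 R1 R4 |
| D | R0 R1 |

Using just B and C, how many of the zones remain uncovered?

0

Union of B, C = {R0, R1, R2, R3, R4, R5} — that's every zone, so 0 are uncovered.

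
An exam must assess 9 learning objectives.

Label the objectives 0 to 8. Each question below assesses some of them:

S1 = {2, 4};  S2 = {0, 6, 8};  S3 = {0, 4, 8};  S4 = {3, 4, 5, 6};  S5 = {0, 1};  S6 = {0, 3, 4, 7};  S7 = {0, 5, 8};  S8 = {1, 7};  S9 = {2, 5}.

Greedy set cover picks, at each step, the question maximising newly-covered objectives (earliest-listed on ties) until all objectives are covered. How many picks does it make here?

Greedy: pick S4 (covers 4 new) → pick S2 (covers 2 new) → pick S8 (covers 2 new) → pick S1 (covers 1 new). Total picks: 4.

4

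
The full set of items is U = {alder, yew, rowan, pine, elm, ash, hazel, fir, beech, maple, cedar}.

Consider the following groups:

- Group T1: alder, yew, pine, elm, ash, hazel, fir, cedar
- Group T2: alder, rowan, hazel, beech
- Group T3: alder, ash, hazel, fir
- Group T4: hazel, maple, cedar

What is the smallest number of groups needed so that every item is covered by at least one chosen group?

3

T1, T2, and T4 cover everything between them: the union {alder, yew, rowan, pine, elm, ash, hazel, fir, beech, maple, cedar} is all of U.
Only T1 contains yew, so T1 is forced; the remaining 3 items need at least 2 more groups (each remaining group adds at most 2) — so at least 3 groups are needed, and 3 is optimal.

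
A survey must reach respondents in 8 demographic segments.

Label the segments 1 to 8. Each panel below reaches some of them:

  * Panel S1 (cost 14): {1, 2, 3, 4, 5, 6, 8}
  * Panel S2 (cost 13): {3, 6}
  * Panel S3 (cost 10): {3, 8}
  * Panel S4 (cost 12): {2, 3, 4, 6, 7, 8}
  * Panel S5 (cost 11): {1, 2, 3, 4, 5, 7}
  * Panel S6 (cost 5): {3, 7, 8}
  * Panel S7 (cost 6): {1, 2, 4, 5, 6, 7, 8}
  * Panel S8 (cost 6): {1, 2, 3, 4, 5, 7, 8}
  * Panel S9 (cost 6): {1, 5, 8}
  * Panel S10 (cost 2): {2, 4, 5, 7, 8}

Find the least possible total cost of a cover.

S6, S7 together cover every segment (S6 ∪ S7 = {1, 2, 3, 4, 5, 6, 7, 8}); total cost 5 + 6 = 11.
The greedy pick S10, S7, S6 costs 13; no covering selection beats 11.

11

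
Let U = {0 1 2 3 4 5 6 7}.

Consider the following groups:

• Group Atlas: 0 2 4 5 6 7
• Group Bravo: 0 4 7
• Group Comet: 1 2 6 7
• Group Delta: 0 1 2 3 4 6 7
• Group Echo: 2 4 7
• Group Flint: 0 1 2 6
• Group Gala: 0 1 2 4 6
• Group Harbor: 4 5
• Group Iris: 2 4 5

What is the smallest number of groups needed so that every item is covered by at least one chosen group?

Take {Atlas, Delta}. Their union is {0, 1, 2, 3, 4, 5, 6, 7}, which is all 8 items.
No single group has all 8 items (the largest, Delta, has 7), so 2 is optimal.

2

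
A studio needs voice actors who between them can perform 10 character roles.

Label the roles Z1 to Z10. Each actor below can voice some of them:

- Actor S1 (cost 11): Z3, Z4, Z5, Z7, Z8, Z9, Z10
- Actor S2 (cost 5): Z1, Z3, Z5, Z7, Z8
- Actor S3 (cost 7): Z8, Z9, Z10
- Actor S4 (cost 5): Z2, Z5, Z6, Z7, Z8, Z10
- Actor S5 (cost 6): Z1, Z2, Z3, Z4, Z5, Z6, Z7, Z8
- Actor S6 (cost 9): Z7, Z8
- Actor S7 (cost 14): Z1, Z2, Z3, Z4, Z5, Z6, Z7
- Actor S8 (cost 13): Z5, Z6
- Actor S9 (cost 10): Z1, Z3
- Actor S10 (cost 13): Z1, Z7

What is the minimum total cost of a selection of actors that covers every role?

13

S3, S5 together cover every role (S3 ∪ S5 = {Z1, Z2, Z3, Z4, Z5, Z6, Z7, Z8, Z9, Z10}); total cost 7 + 6 = 13.
No covering selection has total cost below 13.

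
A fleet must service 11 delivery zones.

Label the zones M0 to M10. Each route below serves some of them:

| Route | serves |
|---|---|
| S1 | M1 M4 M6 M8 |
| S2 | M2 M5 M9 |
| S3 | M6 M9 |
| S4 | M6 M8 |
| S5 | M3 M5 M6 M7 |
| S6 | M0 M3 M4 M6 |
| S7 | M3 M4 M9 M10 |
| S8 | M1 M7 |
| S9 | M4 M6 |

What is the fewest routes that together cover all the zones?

Take {S1, S2, S6, S7, S8}. Their union is {M0, M1, M2, M3, M4, M5, M6, M7, M8, M9, M10}, which is all 11 zones.
No 4 of the 9 routes cover everything (all 126 combinations miss at least one zone), so 5 is optimal.

5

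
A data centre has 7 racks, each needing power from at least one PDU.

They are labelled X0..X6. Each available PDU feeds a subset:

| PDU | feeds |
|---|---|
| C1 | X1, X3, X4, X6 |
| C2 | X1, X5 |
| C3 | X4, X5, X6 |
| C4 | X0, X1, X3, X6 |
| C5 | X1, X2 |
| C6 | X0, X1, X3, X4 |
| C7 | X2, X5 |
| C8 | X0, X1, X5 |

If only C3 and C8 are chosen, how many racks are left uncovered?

2

Union of C3, C8 = {X0, X1, X4, X5, X6}.
Not covered: X2, X3 — 2 racks.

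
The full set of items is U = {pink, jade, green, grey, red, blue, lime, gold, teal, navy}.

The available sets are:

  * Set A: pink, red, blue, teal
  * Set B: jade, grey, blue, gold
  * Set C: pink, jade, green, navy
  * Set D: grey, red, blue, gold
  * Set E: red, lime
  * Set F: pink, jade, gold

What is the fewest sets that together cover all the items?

4

Take {A, B, C, E}. Their union is {pink, jade, green, grey, red, blue, lime, gold, teal, navy}, which is all 10 items.
No 3 of the 6 sets cover everything (all 20 combinations miss at least one item), so 4 is optimal.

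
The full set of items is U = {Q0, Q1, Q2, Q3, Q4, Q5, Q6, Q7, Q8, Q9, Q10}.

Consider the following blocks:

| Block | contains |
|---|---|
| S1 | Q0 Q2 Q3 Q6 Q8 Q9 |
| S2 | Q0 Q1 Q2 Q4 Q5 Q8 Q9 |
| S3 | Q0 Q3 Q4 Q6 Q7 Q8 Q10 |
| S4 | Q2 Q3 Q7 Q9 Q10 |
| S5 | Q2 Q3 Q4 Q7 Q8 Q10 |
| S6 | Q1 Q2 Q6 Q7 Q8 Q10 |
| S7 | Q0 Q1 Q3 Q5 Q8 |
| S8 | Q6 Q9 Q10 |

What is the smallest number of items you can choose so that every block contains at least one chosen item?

The 2 items {Q0, Q10} hit every block.
The blocks S7, S8 are pairwise disjoint, so any hitting set needs a separate item for each — at least 2. Hence 2 is optimal.

2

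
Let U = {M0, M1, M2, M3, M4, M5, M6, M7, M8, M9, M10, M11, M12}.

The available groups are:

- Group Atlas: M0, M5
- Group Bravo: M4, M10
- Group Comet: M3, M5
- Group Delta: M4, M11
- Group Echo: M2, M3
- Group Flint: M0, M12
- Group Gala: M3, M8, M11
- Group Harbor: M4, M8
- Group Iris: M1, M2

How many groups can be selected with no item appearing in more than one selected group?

4

Comet, Flint, Harbor, Iris are pairwise disjoint (Comet={M3,M5}; Flint={M0,M12}; Harbor={M4,M8}; Iris={M1,M2}).
Every remaining group overlaps one of these, and no 5 of the listed groups are pairwise disjoint, so 4 is the maximum.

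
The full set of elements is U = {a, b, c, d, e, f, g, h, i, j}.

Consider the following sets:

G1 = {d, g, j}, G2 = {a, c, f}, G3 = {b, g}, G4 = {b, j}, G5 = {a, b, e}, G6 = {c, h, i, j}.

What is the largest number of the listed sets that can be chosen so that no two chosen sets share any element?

G1, G2 are pairwise disjoint (G1={d,g,j}; G2={a,c,f}).
Every remaining set overlaps one of these, and no 3 of the listed sets are pairwise disjoint, so 2 is the maximum.

2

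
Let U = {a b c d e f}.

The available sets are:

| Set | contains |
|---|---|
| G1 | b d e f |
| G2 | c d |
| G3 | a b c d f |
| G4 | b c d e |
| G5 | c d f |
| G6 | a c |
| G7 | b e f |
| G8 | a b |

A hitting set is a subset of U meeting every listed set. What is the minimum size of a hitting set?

2

The 2 elements {b, c} hit every set.
The sets G2, G8 are pairwise disjoint, so any hitting set needs a separate element for each — at least 2. Hence 2 is optimal.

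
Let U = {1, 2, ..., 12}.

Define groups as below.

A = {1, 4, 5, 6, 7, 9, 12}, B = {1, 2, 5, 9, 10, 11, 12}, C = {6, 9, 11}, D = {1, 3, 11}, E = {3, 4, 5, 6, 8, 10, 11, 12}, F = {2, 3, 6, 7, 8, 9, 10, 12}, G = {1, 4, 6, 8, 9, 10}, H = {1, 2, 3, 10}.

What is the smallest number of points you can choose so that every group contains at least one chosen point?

2

Take T = {1, 6}. Each listed group contains at least one of these, so T is a hitting set of size 2.
The groups C, H are pairwise disjoint, so any hitting set needs a separate point for each — at least 2. Hence 2 is optimal.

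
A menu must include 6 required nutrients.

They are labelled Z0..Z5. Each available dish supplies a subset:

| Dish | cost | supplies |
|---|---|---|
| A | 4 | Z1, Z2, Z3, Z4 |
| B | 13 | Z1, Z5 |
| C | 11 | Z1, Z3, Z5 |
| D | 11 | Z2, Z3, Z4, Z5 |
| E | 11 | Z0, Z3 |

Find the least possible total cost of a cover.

26

A, D, E together cover every nutrient (A ∪ D ∪ E = {Z0, Z1, Z2, Z3, Z4, Z5}); total cost 4 + 11 + 11 = 26.
No covering selection has total cost below 26.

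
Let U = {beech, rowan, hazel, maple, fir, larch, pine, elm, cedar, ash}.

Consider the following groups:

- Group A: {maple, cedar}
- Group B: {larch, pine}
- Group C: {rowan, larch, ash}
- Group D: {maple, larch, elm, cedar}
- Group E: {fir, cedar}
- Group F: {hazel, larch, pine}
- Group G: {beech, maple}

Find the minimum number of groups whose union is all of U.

Take {C, D, E, F, G}. Their union is {beech, rowan, hazel, maple, fir, larch, pine, elm, cedar, ash}, which is all 10 elements.
No 4 of the 7 groups cover everything (all 35 combinations miss at least one element), so 5 is optimal.

5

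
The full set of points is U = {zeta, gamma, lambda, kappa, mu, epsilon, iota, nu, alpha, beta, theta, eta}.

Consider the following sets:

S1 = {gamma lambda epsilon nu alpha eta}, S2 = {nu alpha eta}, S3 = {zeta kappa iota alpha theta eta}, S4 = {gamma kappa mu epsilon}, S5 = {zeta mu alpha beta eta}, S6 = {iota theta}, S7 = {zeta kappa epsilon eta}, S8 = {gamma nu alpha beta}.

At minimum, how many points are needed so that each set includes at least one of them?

3

The 3 points {gamma, theta, eta} hit every set.
The sets S6, S7, S8 are pairwise disjoint, so any hitting set needs a separate point for each — at least 3. Hence 3 is optimal.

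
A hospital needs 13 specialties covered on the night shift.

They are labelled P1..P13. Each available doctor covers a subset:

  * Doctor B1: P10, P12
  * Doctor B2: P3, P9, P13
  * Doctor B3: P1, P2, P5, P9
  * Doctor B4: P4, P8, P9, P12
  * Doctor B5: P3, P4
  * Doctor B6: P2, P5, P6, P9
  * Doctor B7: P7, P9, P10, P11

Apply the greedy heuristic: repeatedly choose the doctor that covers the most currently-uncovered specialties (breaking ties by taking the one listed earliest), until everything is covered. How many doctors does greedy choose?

Greedy: pick B3 (covers 4 new) → pick B4 (covers 3 new) → pick B7 (covers 3 new) → pick B2 (covers 2 new) → pick B6 (covers 1 new). Total picks: 5.

5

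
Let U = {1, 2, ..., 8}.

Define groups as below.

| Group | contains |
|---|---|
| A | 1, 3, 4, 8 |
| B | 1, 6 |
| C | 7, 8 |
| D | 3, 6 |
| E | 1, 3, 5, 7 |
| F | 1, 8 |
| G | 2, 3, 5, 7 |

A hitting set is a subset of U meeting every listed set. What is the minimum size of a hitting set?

H = {3, 6, 8} meets every group (each contains at least one member of H), and |H| = 3.
No choice of 2 elements meets every group, so 3 is the minimum.

3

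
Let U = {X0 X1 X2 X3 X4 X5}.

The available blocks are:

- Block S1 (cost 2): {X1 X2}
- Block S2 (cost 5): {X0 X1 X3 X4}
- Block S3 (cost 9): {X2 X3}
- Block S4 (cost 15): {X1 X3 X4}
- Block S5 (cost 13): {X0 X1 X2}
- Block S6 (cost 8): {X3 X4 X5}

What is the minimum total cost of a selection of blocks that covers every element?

S1, S2, S6 together cover every element (S1 ∪ S2 ∪ S6 = {X0, X1, X2, X3, X4, X5}); total cost 2 + 5 + 8 = 15.
No covering selection has total cost below 15.

15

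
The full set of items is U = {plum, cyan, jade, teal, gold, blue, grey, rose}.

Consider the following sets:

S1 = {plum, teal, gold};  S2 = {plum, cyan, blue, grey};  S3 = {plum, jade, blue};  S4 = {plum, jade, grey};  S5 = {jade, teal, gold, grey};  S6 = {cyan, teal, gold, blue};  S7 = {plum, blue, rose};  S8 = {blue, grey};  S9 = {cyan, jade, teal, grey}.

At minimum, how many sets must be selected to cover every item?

3

S1, S7, and S9 cover everything between them: the union {plum, cyan, jade, teal, gold, blue, grey, rose} is all of U.
Only S7 contains rose, so S7 is forced; the remaining 5 items need at least 2 more sets (each remaining set adds at most 4) — so at least 3 sets are needed, and 3 is optimal.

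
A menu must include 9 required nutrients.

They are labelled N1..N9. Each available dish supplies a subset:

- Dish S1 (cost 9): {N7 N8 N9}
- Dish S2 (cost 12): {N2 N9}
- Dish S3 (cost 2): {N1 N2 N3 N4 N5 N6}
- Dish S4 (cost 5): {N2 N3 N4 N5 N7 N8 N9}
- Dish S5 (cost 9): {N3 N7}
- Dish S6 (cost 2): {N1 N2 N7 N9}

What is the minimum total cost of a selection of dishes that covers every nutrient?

7

S3, S4 together cover every nutrient (S3 ∪ S4 = {N1, N2, N3, N4, N5, N6, N7, N8, N9}); total cost 2 + 5 = 7.
The greedy pick S3, S6, S4 costs 9; no covering selection beats 7.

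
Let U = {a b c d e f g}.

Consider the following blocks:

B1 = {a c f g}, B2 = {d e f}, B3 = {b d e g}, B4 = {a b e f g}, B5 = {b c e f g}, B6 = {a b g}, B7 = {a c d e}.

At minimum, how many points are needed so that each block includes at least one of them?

2

H = {e, g} meets every block (each contains at least one member of H), and |H| = 2.
The blocks B2, B6 are pairwise disjoint, so any hitting set needs a separate point for each — at least 2. Hence 2 is optimal.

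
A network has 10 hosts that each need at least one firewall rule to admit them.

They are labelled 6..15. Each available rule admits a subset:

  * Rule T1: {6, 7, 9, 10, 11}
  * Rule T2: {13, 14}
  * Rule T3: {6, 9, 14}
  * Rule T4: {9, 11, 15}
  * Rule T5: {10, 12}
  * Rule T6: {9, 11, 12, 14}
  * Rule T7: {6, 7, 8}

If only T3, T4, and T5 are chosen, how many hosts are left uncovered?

3

Union of T3, T4, T5 = {6, 9, 10, 11, 12, 14, 15}.
Not covered: 7, 8, 13 — 3 hosts.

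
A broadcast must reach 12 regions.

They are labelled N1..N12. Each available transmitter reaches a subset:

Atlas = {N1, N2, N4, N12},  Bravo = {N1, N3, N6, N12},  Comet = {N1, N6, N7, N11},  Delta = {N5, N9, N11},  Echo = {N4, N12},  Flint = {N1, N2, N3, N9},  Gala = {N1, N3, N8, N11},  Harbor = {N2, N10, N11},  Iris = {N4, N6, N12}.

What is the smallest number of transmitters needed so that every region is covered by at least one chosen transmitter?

Comet and Delta and Echo and Gala and Harbor together: Comet ∪ Delta ∪ Echo ∪ Gala ∪ Harbor = {N1, N2, N3, N4, N5, N6, N7, N8, N9, N10, N11, N12} — every region is covered.
No 4 of the 9 transmitters cover everything (all 126 combinations miss at least one region), so 5 is optimal.

5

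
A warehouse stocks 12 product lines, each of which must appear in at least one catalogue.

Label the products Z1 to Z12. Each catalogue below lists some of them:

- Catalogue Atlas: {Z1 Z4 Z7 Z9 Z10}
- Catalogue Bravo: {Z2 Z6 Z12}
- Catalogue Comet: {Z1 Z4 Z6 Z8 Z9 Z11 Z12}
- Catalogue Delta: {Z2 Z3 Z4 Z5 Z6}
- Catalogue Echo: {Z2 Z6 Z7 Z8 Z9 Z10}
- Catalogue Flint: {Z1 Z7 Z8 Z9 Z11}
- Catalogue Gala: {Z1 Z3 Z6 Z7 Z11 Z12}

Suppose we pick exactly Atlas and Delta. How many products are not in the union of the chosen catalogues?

3

Union of Atlas, Delta = {Z1, Z2, Z3, Z4, Z5, Z6, Z7, Z9, Z10}.
Not covered: Z8, Z11, Z12 — 3 products.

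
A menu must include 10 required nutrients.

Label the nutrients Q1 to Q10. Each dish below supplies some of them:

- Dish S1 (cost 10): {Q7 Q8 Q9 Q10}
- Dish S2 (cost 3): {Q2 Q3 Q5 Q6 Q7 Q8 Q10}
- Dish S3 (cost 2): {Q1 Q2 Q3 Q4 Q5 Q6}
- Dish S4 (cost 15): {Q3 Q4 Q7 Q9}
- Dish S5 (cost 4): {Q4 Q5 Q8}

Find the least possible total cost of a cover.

12

S1, S3 together cover every nutrient (S1 ∪ S3 = {Q1, Q2, Q3, Q4, Q5, Q6, Q7, Q8, Q9, Q10}); total cost 10 + 2 = 12.
The greedy pick S3, S2, S1 costs 15; no covering selection beats 12.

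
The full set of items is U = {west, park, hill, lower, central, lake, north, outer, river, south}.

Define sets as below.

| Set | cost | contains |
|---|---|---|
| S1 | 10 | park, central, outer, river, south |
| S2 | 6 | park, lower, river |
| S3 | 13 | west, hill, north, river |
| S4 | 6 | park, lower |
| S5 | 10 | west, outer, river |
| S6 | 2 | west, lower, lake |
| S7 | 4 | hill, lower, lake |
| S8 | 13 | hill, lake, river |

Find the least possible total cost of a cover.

25

S1, S3, S6 together cover every item (S1 ∪ S3 ∪ S6 = {west, park, hill, lower, central, lake, north, outer, river, south}); total cost 10 + 13 + 2 = 25.
The greedy pick S6, S1, S7, S3 costs 29; no covering selection beats 25.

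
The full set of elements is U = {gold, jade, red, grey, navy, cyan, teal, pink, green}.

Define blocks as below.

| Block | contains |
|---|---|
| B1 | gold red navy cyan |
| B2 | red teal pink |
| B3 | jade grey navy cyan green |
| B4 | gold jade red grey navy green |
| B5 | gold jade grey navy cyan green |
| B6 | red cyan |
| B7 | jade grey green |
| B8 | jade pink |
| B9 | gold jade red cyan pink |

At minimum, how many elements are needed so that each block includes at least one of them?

2

H = {jade, red} meets every block (each contains at least one member of H), and |H| = 2.
The blocks B6, B7 are pairwise disjoint, so any hitting set needs a separate element for each — at least 2. Hence 2 is optimal.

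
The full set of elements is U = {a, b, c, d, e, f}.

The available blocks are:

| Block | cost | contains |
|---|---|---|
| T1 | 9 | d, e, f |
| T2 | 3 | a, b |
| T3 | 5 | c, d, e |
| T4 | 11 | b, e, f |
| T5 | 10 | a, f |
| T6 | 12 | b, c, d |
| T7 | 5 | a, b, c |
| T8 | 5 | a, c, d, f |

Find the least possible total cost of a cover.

13

T2, T3, T8 together cover every element (T2 ∪ T3 ∪ T8 = {a, b, c, d, e, f}); total cost 3 + 5 + 5 = 13.
No covering selection has total cost below 13.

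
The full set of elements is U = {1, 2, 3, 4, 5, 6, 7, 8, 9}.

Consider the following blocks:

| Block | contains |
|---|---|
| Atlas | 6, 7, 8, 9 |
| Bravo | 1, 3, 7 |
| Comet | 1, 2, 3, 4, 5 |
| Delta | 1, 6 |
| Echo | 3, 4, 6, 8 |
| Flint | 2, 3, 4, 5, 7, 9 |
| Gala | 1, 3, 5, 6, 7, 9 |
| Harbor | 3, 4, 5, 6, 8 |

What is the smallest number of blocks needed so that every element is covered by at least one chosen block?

2

Take {Atlas, Comet}. Their union is {1, 2, 3, 4, 5, 6, 7, 8, 9}, which is all 9 elements.
No single block has all 9 elements (the largest, Flint, has 6), so 2 is optimal.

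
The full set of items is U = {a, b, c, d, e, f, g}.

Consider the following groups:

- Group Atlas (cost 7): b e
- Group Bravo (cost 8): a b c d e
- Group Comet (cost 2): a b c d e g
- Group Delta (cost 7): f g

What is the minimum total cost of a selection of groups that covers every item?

9

Comet, Delta together cover every item (Comet ∪ Delta = {a, b, c, d, e, f, g}); total cost 2 + 7 = 9.
No covering selection has total cost below 9.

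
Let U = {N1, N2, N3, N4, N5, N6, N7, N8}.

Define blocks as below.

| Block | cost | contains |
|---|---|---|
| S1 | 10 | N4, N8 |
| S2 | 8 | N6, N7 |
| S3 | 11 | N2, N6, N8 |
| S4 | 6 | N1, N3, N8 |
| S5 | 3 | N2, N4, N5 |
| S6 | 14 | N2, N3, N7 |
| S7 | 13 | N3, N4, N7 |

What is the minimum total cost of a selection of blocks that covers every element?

17

S2, S4, S5 together cover every element (S2 ∪ S4 ∪ S5 = {N1, N2, N3, N4, N5, N6, N7, N8}); total cost 8 + 6 + 3 = 17.
No covering selection has total cost below 17.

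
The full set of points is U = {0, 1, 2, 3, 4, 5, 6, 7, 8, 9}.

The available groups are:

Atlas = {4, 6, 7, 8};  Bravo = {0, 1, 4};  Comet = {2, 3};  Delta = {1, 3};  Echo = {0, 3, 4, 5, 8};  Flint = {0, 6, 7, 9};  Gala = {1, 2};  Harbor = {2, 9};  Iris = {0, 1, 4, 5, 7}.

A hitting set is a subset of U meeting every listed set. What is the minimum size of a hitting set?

4

Take H = {2, 3, 4, 6}. Each listed group contains at least one of these, so H is a hitting set of size 4.
No choice of 3 points meets every group, so 4 is the minimum.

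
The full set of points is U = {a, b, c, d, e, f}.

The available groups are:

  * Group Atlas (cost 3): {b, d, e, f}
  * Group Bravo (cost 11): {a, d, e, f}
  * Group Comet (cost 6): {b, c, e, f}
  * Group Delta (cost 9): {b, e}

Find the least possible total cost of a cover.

Bravo, Comet together cover every point (Bravo ∪ Comet = {a, b, c, d, e, f}); total cost 11 + 6 = 17.
The greedy pick Atlas, Comet, Bravo costs 20; no covering selection beats 17.

17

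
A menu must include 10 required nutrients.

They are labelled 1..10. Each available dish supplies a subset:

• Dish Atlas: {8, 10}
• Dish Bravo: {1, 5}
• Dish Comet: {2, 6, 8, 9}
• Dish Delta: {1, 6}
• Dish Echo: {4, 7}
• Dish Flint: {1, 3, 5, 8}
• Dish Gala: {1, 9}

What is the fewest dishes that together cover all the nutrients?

4

Atlas and Comet and Echo and Flint together: Atlas ∪ Comet ∪ Echo ∪ Flint = {1, 2, 3, 4, 5, 6, 7, 8, 9, 10} — every nutrient is covered.
Only Atlas contains 10, so Atlas is forced; the remaining 8 nutrients need at least 3 more dishes (each remaining dish adds at most 3) — so at least 4 dishes are needed, and 4 is optimal.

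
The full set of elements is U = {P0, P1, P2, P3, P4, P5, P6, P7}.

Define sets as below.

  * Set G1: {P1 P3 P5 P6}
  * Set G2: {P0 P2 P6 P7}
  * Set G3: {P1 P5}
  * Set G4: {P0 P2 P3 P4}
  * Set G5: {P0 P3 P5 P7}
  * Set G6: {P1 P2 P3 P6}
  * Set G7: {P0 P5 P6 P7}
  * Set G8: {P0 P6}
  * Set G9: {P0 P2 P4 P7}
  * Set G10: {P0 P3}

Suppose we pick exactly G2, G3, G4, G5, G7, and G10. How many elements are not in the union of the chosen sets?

Union of G2, G3, G4, G5, G7, G10 = {P0, P1, P2, P3, P4, P5, P6, P7} — that's every element, so 0 are uncovered.

0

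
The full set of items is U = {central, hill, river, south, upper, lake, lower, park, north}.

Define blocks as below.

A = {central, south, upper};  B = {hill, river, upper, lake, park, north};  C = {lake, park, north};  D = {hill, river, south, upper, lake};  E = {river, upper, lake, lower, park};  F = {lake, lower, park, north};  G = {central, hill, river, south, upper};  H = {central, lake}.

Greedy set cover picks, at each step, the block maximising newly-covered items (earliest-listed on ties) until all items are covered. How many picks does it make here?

3

Greedy: pick B (covers 6 new) → pick A (covers 2 new) → pick E (covers 1 new). Total picks: 3.
(The true minimum cover uses only 2 blocks, so greedy is not optimal here.)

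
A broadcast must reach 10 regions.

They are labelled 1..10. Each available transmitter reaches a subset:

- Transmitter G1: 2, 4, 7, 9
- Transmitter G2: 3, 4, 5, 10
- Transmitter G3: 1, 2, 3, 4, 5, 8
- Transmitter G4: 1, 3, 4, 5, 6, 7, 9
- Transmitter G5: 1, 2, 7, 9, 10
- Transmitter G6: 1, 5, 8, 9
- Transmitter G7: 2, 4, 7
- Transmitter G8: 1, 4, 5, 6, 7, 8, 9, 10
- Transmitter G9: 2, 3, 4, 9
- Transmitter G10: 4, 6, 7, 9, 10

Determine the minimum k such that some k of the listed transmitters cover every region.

G3 and G10 together: G3 ∪ G10 = {1, 2, 3, 4, 5, 6, 7, 8, 9, 10} — every region is covered.
No single transmitter has all 10 regions (the largest, G8, has 8), so 2 is optimal.

2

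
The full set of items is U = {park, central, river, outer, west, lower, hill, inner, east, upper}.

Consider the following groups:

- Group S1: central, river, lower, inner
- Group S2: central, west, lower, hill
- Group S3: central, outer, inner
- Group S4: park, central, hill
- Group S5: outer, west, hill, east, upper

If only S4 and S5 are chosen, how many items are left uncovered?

Union of S4, S5 = {park, central, outer, west, hill, east, upper}.
Not covered: river, lower, inner — 3 items.

3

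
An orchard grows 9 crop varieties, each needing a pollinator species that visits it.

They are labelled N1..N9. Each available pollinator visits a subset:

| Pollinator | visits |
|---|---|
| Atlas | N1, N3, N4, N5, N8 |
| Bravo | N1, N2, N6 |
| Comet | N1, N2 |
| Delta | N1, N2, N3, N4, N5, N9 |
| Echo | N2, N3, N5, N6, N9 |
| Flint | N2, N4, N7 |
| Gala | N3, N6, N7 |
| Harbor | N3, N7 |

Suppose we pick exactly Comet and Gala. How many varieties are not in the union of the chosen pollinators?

Union of Comet, Gala = {N1, N2, N3, N6, N7}.
Not covered: N4, N5, N8, N9 — 4 varieties.

4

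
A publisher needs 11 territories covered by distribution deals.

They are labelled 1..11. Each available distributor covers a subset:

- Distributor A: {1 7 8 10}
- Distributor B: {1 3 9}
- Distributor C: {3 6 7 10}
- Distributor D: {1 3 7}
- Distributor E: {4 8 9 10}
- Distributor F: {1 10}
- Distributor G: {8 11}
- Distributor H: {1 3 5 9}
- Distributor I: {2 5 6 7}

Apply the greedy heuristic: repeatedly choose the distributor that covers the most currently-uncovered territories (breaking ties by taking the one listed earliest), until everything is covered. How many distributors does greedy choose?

5

Greedy: pick A (covers 4 new) → pick H (covers 3 new) → pick I (covers 2 new) → pick E (covers 1 new) → pick G (covers 1 new). Total picks: 5.
(The true minimum cover uses only 4 distributors, so greedy is not optimal here.)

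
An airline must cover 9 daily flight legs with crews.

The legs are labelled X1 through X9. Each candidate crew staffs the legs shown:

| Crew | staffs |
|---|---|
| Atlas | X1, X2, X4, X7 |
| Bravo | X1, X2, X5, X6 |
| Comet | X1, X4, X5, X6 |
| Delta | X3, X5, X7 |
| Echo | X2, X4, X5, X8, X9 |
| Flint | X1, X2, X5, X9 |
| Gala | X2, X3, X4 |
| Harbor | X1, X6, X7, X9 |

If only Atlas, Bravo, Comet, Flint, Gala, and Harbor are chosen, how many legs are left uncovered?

Union of Atlas, Bravo, Comet, Flint, Gala, Harbor = {X1, X2, X3, X4, X5, X6, X7, X9}.
Not covered: X8 — 1 leg.

1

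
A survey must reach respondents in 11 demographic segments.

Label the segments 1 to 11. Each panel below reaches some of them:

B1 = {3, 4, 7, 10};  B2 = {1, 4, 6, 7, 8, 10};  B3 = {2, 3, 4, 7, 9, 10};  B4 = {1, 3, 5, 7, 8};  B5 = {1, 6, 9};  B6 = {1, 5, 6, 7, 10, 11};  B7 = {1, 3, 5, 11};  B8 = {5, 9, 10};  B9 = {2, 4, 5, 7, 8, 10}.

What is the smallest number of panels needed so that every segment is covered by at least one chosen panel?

B2 and B3 and B7 together: B2 ∪ B3 ∪ B7 = {1, 2, 3, 4, 5, 6, 7, 8, 9, 10, 11} — every segment is covered.
No 2 of the 9 panels cover everything (all 36 combinations miss at least one segment), so 3 is optimal.

3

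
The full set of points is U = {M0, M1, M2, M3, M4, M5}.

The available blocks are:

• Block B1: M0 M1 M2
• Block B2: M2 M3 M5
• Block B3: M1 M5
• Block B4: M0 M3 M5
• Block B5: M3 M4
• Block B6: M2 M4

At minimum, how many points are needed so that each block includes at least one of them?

3

The 3 points {M2, M3, M5} hit every block.
No choice of 2 points meets every block, so 3 is the minimum.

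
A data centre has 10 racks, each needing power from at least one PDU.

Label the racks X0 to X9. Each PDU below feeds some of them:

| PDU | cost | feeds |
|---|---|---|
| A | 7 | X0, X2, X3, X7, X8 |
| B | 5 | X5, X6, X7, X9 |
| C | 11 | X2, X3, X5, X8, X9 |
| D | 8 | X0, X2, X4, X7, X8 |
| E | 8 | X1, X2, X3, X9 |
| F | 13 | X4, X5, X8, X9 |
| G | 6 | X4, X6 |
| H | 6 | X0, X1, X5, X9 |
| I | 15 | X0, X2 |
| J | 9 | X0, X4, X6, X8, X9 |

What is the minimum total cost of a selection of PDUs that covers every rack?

19

A, G, H together cover every rack (A ∪ G ∪ H = {X0, X1, X2, X3, X4, X5, X6, X7, X8, X9}); total cost 7 + 6 + 6 = 19.
The greedy pick B, A, G, H costs 24; no covering selection beats 19.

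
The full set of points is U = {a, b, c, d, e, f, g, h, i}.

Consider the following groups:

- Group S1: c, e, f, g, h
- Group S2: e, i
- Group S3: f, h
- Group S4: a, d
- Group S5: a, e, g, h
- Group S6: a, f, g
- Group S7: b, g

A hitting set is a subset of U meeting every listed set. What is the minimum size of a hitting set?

4

T = {a, f, g, i} meets every group (each contains at least one member of T), and |T| = 4.
The groups S2, S3, S4, S7 are pairwise disjoint, so any hitting set needs a separate point for each — at least 4. Hence 4 is optimal.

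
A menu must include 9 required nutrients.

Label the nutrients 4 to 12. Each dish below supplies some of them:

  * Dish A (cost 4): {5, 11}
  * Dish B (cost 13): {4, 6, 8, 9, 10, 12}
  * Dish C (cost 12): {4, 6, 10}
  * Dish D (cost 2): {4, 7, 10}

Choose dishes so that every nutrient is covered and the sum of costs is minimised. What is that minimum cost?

A, B, D together cover every nutrient (A ∪ B ∪ D = {4, 5, 6, 7, 8, 9, 10, 11, 12}); total cost 4 + 13 + 2 = 19.
No covering selection has total cost below 19.

19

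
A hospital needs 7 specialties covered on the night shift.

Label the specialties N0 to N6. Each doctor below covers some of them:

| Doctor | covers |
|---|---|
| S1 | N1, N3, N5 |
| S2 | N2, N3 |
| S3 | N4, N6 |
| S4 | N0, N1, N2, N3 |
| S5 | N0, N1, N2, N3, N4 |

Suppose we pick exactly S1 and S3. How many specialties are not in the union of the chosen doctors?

2

Union of S1, S3 = {N1, N3, N4, N5, N6}.
Not covered: N0, N2 — 2 specialties.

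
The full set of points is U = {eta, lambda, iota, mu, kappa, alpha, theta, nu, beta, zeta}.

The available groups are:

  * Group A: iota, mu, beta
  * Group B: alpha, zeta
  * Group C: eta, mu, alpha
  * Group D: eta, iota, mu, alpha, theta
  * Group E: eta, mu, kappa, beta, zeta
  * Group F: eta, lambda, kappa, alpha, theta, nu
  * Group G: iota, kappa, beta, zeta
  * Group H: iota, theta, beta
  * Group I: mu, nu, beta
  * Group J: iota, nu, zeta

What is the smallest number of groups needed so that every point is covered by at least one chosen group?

A and F and G together: A ∪ F ∪ G = {eta, lambda, iota, mu, kappa, alpha, theta, nu, beta, zeta} — every point is covered.
Only F contains lambda, so F is forced; the remaining 4 points need at least 2 more groups (each remaining group adds at most 3) — so at least 3 groups are needed, and 3 is optimal.

3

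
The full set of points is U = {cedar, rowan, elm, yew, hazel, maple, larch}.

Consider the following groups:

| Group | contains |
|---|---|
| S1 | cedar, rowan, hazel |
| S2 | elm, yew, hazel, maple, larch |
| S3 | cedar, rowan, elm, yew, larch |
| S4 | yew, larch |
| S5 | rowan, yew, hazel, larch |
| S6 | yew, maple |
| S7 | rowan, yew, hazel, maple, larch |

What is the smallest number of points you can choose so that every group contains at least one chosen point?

H = {rowan, yew} meets every group (each contains at least one member of H), and |H| = 2.
The groups S1, S4 are pairwise disjoint, so any hitting set needs a separate point for each — at least 2. Hence 2 is optimal.

2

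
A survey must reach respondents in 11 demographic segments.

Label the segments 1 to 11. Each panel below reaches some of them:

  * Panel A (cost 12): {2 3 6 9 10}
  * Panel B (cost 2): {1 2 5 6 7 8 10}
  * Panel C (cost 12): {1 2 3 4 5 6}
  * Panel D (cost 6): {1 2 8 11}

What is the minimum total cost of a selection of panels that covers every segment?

32

A, B, C, D together cover every segment (A ∪ B ∪ C ∪ D = {1, 2, 3, 4, 5, 6, 7, 8, 9, 10, 11}); total cost 12 + 2 + 12 + 6 = 32.
No covering selection has total cost below 32.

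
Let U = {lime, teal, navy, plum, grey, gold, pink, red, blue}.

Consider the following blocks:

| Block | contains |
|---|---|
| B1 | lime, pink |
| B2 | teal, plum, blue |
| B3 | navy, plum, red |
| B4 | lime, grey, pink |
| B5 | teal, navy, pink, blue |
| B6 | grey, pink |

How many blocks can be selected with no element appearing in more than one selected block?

B1, B2 are pairwise disjoint (B1={lime,pink}; B2={teal,plum,blue}).
Every remaining block overlaps one of these, and no 3 of the listed blocks are pairwise disjoint, so 2 is the maximum.

2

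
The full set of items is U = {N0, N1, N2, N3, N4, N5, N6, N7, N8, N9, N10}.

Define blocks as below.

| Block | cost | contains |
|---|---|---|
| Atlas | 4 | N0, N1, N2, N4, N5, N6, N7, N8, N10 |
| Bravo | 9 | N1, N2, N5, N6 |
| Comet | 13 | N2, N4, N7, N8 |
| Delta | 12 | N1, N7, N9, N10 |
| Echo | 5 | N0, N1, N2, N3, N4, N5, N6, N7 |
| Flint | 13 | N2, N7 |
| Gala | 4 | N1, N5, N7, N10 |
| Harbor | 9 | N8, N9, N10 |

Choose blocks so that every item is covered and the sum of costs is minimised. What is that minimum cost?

14

Echo, Harbor together cover every item (Echo ∪ Harbor = {N0, N1, N2, N3, N4, N5, N6, N7, N8, N9, N10}); total cost 5 + 9 = 14.
The greedy pick Atlas, Echo, Harbor costs 18; no covering selection beats 14.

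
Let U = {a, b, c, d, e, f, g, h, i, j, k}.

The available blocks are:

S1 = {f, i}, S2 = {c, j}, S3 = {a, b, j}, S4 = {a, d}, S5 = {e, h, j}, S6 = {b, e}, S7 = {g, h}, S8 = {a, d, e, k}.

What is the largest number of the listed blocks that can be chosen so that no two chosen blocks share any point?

5

S1, S2, S4, S6, S7 are pairwise disjoint (S1={f,i}; S2={c,j}; S4={a,d}; S6={b,e}; S7={g,h}).
Every remaining block overlaps one of these, and no 6 of the listed blocks are pairwise disjoint, so 5 is the maximum.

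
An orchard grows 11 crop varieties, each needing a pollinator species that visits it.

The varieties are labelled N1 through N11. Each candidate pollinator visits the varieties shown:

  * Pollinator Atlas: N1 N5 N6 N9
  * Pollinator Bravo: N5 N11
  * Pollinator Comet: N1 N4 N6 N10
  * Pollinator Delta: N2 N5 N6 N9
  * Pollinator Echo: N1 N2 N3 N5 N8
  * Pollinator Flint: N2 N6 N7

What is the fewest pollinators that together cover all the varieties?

Atlas and Bravo and Comet and Echo and Flint together: Atlas ∪ Bravo ∪ Comet ∪ Echo ∪ Flint = {N1, N2, N3, N4, N5, N6, N7, N8, N9, N10, N11} — every variety is covered.
No 4 of the 6 pollinators cover everything (all 15 combinations miss at least one variety), so 5 is optimal.

5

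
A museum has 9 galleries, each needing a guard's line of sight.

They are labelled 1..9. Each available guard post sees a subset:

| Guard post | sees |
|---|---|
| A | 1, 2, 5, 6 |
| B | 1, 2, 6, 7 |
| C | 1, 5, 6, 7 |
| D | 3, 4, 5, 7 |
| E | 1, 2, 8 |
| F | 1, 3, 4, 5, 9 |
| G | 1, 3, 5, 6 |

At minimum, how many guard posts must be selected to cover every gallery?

3

B and E and F together: B ∪ E ∪ F = {1, 2, 3, 4, 5, 6, 7, 8, 9} — every gallery is covered.
Only E contains 8, so E is forced; the remaining 6 galleries need at least 2 more guard posts (each remaining guard post adds at most 4) — so at least 3 guard posts are needed, and 3 is optimal.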